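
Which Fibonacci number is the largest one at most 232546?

196418

196418 ≤ 232546 < 317811, so the largest Fibonacci number not exceeding 232546 is 196418.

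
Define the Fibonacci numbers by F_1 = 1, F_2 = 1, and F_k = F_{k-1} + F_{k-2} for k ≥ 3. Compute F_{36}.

14930352

Iterating the recurrence up to F_{29} = 514229 and F_{28} = 317811:
F_{30} = F_{29} + F_{28} = 514229 + 317811 = 832040
F_{31} = F_{30} + F_{29} = 832040 + 514229 = 1346269
F_{32} = F_{31} + F_{30} = 1346269 + 832040 = 2178309
F_{33} = F_{32} + F_{31} = 2178309 + 1346269 = 3524578
F_{34} = F_{33} + F_{32} = 3524578 + 2178309 = 5702887
F_{35} = F_{34} + F_{33} = 5702887 + 3524578 = 9227465
F_{36} = F_{35} + F_{34} = 9227465 + 5702887 = 14930352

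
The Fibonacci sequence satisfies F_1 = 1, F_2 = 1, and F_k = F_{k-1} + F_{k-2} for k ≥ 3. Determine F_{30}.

Iterating the recurrence up to F_{24} = 46368 and F_{23} = 28657:
F_{25} = F_{24} + F_{23} = 46368 + 28657 = 75025
F_{26} = F_{25} + F_{24} = 75025 + 46368 = 121393
F_{27} = F_{26} + F_{25} = 121393 + 75025 = 196418
F_{28} = F_{27} + F_{26} = 196418 + 121393 = 317811
F_{29} = F_{28} + F_{27} = 317811 + 196418 = 514229
F_{30} = F_{29} + F_{28} = 514229 + 317811 = 832040

832040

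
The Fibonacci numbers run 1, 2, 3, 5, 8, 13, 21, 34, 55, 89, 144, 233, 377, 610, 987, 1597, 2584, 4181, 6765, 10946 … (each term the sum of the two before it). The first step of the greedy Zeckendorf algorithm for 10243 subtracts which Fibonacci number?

6765

6765 ≤ 10243 < 10946, so the largest Fibonacci number not exceeding 10243 is 6765.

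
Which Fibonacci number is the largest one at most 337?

233 ≤ 337 < 377, so the largest Fibonacci number not exceeding 337 is 233.

233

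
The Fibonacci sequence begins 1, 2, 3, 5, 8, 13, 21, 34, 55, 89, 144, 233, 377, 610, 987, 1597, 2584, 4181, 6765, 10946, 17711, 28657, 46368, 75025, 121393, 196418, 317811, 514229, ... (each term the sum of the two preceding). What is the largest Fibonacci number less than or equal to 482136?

317811 ≤ 482136 < 514229, so the largest Fibonacci number not exceeding 482136 is 317811.

317811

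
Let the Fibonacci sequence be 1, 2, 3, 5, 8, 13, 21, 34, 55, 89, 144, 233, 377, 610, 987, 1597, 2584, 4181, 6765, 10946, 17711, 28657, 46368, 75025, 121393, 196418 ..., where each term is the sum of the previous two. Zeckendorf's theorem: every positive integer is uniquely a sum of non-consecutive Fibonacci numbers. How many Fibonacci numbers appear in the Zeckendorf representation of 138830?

Greedily peel off the largest Fibonacci term at each step:
138830 − 121393 = 17437
17437 − 10946 = 6491
6491 − 4181 = 2310
2310 − 1597 = 713
713 − 610 = 103
103 − 89 = 14
14 − 13 = 1
1 − 1 = 0
138830 = 121393 + 10946 + 4181 + 1597 + 610 + 89 + 13 + 1, which has 8 terms.

8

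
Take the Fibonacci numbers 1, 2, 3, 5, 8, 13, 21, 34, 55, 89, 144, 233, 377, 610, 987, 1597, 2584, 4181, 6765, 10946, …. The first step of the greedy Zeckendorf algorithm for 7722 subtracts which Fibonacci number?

6765

6765 ≤ 7722 < 10946, so the largest Fibonacci number not exceeding 7722 is 6765.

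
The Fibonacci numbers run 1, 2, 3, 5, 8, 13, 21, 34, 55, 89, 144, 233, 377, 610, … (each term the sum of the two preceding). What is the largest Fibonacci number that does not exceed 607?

377 ≤ 607 < 610, so the largest Fibonacci number not exceeding 607 is 377.

377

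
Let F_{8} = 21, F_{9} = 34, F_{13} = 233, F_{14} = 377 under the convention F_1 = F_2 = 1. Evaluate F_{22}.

17711

By the addition formula F_{m+n} = F_m F_{n+1} + F_{m−1} F_n with m=9, n=13: F_{22} = 34·377 + 21·233 = 12818 + 4893 = 17711.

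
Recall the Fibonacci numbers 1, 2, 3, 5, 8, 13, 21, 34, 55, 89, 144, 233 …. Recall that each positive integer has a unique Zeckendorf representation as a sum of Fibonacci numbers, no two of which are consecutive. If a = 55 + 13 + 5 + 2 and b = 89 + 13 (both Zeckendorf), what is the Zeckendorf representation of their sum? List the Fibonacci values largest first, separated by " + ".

144 + 21 + 8 + 3 + 1

The two numbers are 75 and 102, so their sum is 177.
Greedily peel off the largest Fibonacci term at each step:
177 − 144 = 33
33 − 21 = 12
12 − 8 = 4
4 − 3 = 1
1 − 1 = 0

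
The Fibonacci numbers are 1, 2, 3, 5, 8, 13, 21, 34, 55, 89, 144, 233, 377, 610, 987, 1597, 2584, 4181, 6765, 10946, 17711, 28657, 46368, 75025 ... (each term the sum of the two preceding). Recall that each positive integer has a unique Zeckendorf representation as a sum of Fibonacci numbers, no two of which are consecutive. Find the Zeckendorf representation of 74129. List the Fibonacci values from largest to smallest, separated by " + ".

46368 + 17711 + 6765 + 2584 + 610 + 89 + 2

Greedy algorithm:
largest Fibonacci ≤ 74129 is 46368; 74129 − 46368 = 27761
largest Fibonacci ≤ 27761 is 17711; 27761 − 17711 = 10050
largest Fibonacci ≤ 10050 is 6765; 10050 − 6765 = 3285
largest Fibonacci ≤ 3285 is 2584; 3285 − 2584 = 701
largest Fibonacci ≤ 701 is 610; 701 − 610 = 91
largest Fibonacci ≤ 91 is 89; 91 − 89 = 2
largest Fibonacci ≤ 2 is 2; 2 − 2 = 0
So 74129 = 46368 + 17711 + 6765 + 2584 + 610 + 89 + 2, with no two terms consecutive in the sequence.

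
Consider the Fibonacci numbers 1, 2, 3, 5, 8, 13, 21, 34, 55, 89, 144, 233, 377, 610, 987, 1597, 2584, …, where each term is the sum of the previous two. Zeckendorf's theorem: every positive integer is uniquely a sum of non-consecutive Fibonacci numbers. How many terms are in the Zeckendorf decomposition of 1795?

1795 − 1597 = 198
198 − 144 = 54
54 − 34 = 20
20 − 13 = 7
7 − 5 = 2
2 − 2 = 0
1795 = 1597 + 144 + 34 + 13 + 5 + 2, which has 6 terms.

6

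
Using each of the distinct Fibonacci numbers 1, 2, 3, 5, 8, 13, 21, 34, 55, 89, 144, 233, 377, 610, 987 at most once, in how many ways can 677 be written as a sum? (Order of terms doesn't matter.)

6

Each representation comes from the Zeckendorf form by replacing some F_k with F_{k−1} + F_{k−2} where possible.
677 = 610+55+8+3+1 = 610+34+21+8+3+1 = 377+233+55+8+3+1 = 377+233+34+21+8+3+1 = … (2 more), for 6 in all.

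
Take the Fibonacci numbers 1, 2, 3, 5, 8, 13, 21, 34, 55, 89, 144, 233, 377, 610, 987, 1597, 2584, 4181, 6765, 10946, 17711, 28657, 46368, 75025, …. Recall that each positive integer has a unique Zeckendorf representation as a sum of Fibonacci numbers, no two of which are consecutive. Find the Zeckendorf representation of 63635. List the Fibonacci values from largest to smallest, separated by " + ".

take 46368 (≤ 63635); 63635 − 46368 = 17267
take 10946 (≤ 17267); 17267 − 10946 = 6321
take 4181 (≤ 6321); 6321 − 4181 = 2140
take 1597 (≤ 2140); 2140 − 1597 = 543
take 377 (≤ 543); 543 − 377 = 166
take 144 (≤ 166); 166 − 144 = 22
take 21 (≤ 22); 22 − 21 = 1
take 1 (≤ 1); 1 − 1 = 0
So 63635 = 46368 + 10946 + 4181 + 1597 + 377 + 144 + 21 + 1, with no two terms consecutive in the sequence.

46368 + 10946 + 4181 + 1597 + 377 + 144 + 21 + 1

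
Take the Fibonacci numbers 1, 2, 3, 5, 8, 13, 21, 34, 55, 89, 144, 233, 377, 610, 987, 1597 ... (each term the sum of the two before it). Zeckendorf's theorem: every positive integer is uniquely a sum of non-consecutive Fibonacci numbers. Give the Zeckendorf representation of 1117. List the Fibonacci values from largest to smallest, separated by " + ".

Greedy algorithm:
1117: greatest Fibonacci not exceeding it is 987, leaving 130
130: greatest Fibonacci not exceeding it is 89, leaving 41
41: greatest Fibonacci not exceeding it is 34, leaving 7
7: greatest Fibonacci not exceeding it is 5, leaving 2
2: greatest Fibonacci not exceeding it is 2, leaving 0
So 1117 = 987 + 89 + 34 + 5 + 2, with no two terms consecutive in the sequence.

987 + 89 + 34 + 5 + 2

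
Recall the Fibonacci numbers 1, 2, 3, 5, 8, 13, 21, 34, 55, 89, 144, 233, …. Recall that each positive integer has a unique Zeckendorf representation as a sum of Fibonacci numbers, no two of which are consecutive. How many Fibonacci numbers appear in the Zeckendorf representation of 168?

3

Repeatedly subtract the largest Fibonacci number that fits:
take 144 (≤ 168); 168 − 144 = 24
take 21 (≤ 24); 24 − 21 = 3
take 3 (≤ 3); 3 − 3 = 0
168 = 144 + 21 + 3, which has 3 terms.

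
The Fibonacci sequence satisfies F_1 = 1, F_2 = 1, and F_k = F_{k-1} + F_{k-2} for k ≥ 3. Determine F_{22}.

17711

Iterating the recurrence up to F_{18} = 2584 and F_{17} = 1597:
F_{19} = F_{18} + F_{17} = 2584 + 1597 = 4181
F_{20} = F_{19} + F_{18} = 4181 + 2584 = 6765
F_{21} = F_{20} + F_{19} = 6765 + 4181 = 10946
F_{22} = F_{21} + F_{20} = 10946 + 6765 = 17711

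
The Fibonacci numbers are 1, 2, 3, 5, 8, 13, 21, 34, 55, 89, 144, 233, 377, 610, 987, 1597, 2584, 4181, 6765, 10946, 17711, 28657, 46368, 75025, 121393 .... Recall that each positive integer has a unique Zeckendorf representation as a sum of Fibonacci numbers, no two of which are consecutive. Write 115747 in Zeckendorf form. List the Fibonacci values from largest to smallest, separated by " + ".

75025 + 28657 + 10946 + 987 + 89 + 34 + 8 + 1

Greedily peel off the largest Fibonacci term at each step:
take 75025 (≤ 115747); 115747 − 75025 = 40722
take 28657 (≤ 40722); 40722 − 28657 = 12065
take 10946 (≤ 12065); 12065 − 10946 = 1119
take 987 (≤ 1119); 1119 − 987 = 132
take 89 (≤ 132); 132 − 89 = 43
take 34 (≤ 43); 43 − 34 = 9
take 8 (≤ 9); 9 − 8 = 1
take 1 (≤ 1); 1 − 1 = 0
So 115747 = 75025 + 28657 + 10946 + 987 + 89 + 34 + 8 + 1, with no two terms consecutive in the sequence.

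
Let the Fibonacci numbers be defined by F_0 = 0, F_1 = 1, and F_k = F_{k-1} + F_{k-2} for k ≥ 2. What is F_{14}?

377

Iterating the recurrence up to F_{10} = 55 and F_{9} = 34:
F_{11} = F_{10} + F_{9} = 55 + 34 = 89
F_{12} = F_{11} + F_{10} = 89 + 55 = 144
F_{13} = F_{12} + F_{11} = 144 + 89 = 233
F_{14} = F_{13} + F_{12} = 233 + 144 = 377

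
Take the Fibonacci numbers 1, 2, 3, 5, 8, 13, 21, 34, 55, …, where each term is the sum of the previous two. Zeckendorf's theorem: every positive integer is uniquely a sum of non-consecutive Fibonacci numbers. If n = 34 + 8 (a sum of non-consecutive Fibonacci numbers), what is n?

42

34 + 8 = 42.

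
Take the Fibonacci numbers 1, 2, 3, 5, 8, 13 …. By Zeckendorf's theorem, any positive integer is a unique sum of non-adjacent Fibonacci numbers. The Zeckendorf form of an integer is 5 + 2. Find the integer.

7

5 + 2 = 7.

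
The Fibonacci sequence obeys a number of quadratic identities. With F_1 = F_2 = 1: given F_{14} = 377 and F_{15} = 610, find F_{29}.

By F_{2k+1} = F_k² + F_{k+1}²: F_{29} = 377² + 610² = 142129 + 372100 = 514229.

514229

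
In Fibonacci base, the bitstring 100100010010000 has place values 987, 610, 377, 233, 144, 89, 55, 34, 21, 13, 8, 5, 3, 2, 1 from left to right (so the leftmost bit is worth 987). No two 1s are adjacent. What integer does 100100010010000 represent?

1262

Summing the place values of the 1 bits: 987 + 233 + 34 + 8 = 1262.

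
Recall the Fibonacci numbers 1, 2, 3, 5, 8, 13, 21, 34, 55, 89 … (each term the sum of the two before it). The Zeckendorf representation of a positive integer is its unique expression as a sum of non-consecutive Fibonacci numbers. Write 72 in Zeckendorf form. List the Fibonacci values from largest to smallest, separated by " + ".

55 + 13 + 3 + 1

Greedily peel off the largest Fibonacci term at each step:
72: greatest Fibonacci not exceeding it is 55, leaving 17
17: greatest Fibonacci not exceeding it is 13, leaving 4
4: greatest Fibonacci not exceeding it is 3, leaving 1
1: greatest Fibonacci not exceeding it is 1, leaving 0
So 72 = 55 + 13 + 3 + 1, with no two terms consecutive in the sequence.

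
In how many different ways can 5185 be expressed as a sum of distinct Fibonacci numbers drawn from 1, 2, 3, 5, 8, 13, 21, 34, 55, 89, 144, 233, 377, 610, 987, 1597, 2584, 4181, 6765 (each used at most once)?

20

Starting from the Zeckendorf form and repeatedly splitting a term F_k into F_{k−1} + F_{k−2} (when neither is already used) reaches every representation.
5185 = 4181+987+13+3+1 = 4181+987+8+5+3+1 = 4181+610+377+13+3+1 = 2584+1597+987+13+3+1 = 4181+610+377+8+5+3+1 = … (15 more), for 20 in all.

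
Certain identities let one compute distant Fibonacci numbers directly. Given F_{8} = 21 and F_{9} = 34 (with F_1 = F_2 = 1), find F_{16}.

By the doubling identity F_{2k} = F_k(2F_{k+1} − F_k): F_{16} = 21·(2·34 − 21) = 21·47 = 987.

987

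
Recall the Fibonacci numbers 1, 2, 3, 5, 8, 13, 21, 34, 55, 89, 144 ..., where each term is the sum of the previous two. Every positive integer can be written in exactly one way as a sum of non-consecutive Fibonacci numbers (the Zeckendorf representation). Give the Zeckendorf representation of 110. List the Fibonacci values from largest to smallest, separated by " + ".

89 + 21

Repeatedly subtract the largest Fibonacci number that fits:
subtract 89 from 110: 21 remains
subtract 21 from 21: 0 remains
So 110 = 89 + 21, with no two terms consecutive in the sequence.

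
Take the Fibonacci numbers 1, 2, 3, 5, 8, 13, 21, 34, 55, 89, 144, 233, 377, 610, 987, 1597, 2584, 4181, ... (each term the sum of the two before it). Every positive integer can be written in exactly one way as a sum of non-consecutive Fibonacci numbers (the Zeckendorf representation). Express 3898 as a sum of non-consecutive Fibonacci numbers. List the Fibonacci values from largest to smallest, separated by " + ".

2584 + 987 + 233 + 89 + 5

take 2584 (≤ 3898); 3898 − 2584 = 1314
take 987 (≤ 1314); 1314 − 987 = 327
take 233 (≤ 327); 327 − 233 = 94
take 89 (≤ 94); 94 − 89 = 5
take 5 (≤ 5); 5 − 5 = 0
So 3898 = 2584 + 987 + 233 + 89 + 5, with no two terms consecutive in the sequence.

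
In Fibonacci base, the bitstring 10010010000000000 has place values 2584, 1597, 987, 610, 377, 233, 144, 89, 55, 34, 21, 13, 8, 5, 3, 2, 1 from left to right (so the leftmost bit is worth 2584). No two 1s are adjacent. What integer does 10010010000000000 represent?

3338

Summing the place values of the 1 bits: 2584 + 610 + 144 = 3338.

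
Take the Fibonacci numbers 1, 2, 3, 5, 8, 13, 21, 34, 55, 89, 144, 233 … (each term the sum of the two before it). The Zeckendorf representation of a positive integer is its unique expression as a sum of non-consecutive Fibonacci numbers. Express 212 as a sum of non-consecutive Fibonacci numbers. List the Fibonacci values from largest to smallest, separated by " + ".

144 + 55 + 13

take 144 (≤ 212); 212 − 144 = 68
take 55 (≤ 68); 68 − 55 = 13
take 13 (≤ 13); 13 − 13 = 0
So 212 = 144 + 55 + 13, with no two terms consecutive in the sequence.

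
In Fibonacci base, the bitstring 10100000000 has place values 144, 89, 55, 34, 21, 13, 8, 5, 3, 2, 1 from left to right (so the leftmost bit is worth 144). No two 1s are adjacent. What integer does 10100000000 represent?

199

Summing the place values of the 1 bits: 144 + 55 = 199.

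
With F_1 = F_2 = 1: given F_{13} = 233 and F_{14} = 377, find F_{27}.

196418

By F_{2k+1} = F_k² + F_{k+1}²: F_{27} = 233² + 377² = 54289 + 142129 = 196418.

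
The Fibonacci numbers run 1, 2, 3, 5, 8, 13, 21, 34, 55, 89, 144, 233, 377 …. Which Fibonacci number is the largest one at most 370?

233 ≤ 370 < 377, so the largest Fibonacci number not exceeding 370 is 233.

233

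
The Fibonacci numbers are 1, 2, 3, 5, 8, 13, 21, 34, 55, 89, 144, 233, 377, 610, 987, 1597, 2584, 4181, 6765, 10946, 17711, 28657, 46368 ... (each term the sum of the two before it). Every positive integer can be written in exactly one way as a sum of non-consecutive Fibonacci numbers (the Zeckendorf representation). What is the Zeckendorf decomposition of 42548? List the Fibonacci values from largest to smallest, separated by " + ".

Repeatedly subtract the largest Fibonacci number that fits:
42548: greatest Fibonacci not exceeding it is 28657, leaving 13891
13891: greatest Fibonacci not exceeding it is 10946, leaving 2945
2945: greatest Fibonacci not exceeding it is 2584, leaving 361
361: greatest Fibonacci not exceeding it is 233, leaving 128
128: greatest Fibonacci not exceeding it is 89, leaving 39
39: greatest Fibonacci not exceeding it is 34, leaving 5
5: greatest Fibonacci not exceeding it is 5, leaving 0
So 42548 = 28657 + 10946 + 2584 + 233 + 89 + 34 + 5, with no two terms consecutive in the sequence.

28657 + 10946 + 2584 + 233 + 89 + 34 + 5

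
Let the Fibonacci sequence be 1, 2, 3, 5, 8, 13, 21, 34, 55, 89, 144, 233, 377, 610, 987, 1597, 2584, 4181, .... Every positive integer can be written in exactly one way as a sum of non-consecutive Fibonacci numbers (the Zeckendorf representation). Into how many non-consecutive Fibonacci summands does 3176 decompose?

6

largest Fibonacci ≤ 3176 is 2584; 3176 − 2584 = 592
largest Fibonacci ≤ 592 is 377; 592 − 377 = 215
largest Fibonacci ≤ 215 is 144; 215 − 144 = 71
largest Fibonacci ≤ 71 is 55; 71 − 55 = 16
largest Fibonacci ≤ 16 is 13; 16 − 13 = 3
largest Fibonacci ≤ 3 is 3; 3 − 3 = 0
3176 = 2584 + 377 + 144 + 55 + 13 + 3, which has 6 terms.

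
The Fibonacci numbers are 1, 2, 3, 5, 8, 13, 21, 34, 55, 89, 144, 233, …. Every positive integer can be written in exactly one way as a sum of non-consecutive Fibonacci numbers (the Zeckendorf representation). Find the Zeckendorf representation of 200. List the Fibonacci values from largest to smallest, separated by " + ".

Greedily peel off the largest Fibonacci term at each step:
subtract 144 from 200: 56 remains
subtract 55 from 56: 1 remains
subtract 1 from 1: 0 remains
So 200 = 144 + 55 + 1, with no two terms consecutive in the sequence.

144 + 55 + 1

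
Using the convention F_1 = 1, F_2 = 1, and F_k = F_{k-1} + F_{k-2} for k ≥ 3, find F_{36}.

Iterating the recurrence up to F_{32} = 2178309 and F_{31} = 1346269:
F_{33} = F_{32} + F_{31} = 2178309 + 1346269 = 3524578
F_{34} = F_{33} + F_{32} = 3524578 + 2178309 = 5702887
F_{35} = F_{34} + F_{33} = 5702887 + 3524578 = 9227465
F_{36} = F_{35} + F_{34} = 9227465 + 5702887 = 14930352

14930352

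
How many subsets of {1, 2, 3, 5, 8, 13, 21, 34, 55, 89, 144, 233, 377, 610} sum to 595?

12

595 = 377+144+55+13+5+1 = 377+144+55+13+3+2+1 = 377+144+34+21+13+5+1 = 377+144+55+8+5+3+2+1 = 377+144+34+21+13+3+2+1 = … (7 more), for 12 in all.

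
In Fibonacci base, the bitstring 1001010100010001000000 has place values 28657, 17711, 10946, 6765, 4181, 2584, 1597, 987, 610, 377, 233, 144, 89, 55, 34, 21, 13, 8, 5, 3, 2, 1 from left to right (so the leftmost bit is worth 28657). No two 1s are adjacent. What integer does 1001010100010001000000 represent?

39158

Summing the place values of the 1 bits: 28657 + 6765 + 2584 + 987 + 144 + 21 = 39158.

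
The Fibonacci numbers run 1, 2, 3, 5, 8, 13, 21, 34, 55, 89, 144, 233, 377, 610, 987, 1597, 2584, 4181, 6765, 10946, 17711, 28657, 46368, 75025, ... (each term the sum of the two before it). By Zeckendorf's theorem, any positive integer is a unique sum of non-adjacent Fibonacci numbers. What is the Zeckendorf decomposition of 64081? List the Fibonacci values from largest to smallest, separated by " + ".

Greedy algorithm:
largest Fibonacci ≤ 64081 is 46368; 64081 − 46368 = 17713
largest Fibonacci ≤ 17713 is 17711; 17713 − 17711 = 2
largest Fibonacci ≤ 2 is 2; 2 − 2 = 0
So 64081 = 46368 + 17711 + 2, with no two terms consecutive in the sequence.

46368 + 17711 + 2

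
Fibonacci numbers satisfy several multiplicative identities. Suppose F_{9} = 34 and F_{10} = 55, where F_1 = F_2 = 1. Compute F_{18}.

2584

By the doubling identity F_{2k} = F_k(2F_{k+1} − F_k): F_{18} = 34·(2·55 − 34) = 34·76 = 2584.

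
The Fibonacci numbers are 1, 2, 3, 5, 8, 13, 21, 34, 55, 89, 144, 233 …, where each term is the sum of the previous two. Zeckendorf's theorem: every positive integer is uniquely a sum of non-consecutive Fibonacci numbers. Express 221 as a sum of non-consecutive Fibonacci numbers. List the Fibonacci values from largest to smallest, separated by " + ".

Repeatedly subtract the largest Fibonacci number that fits:
take 144 (≤ 221); 221 − 144 = 77
take 55 (≤ 77); 77 − 55 = 22
take 21 (≤ 22); 22 − 21 = 1
take 1 (≤ 1); 1 − 1 = 0
So 221 = 144 + 55 + 21 + 1, with no two terms consecutive in the sequence.

144 + 55 + 21 + 1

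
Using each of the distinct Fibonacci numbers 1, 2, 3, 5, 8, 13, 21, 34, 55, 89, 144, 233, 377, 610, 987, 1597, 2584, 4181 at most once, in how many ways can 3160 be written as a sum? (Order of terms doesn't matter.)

3160 = 2584+377+144+55 = 2584+377+144+34+21 = 2584+377+144+34+13+8 = … (27 more), for 30 in all.

30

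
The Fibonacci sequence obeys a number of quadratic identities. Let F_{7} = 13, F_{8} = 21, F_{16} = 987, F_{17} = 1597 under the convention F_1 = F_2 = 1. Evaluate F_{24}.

46368

By the addition formula F_{m+n} = F_m F_{n+1} + F_{m−1} F_n with m=8, n=16: F_{24} = 21·1597 + 13·987 = 33537 + 12831 = 46368.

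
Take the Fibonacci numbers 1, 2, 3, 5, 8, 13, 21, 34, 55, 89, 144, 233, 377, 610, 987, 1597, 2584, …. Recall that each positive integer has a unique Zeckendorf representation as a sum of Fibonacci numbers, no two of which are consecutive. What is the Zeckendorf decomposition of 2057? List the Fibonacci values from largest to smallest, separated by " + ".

2057: greatest Fibonacci not exceeding it is 1597, leaving 460
460: greatest Fibonacci not exceeding it is 377, leaving 83
83: greatest Fibonacci not exceeding it is 55, leaving 28
28: greatest Fibonacci not exceeding it is 21, leaving 7
7: greatest Fibonacci not exceeding it is 5, leaving 2
2: greatest Fibonacci not exceeding it is 2, leaving 0
So 2057 = 1597 + 377 + 55 + 21 + 5 + 2, with no two terms consecutive in the sequence.

1597 + 377 + 55 + 21 + 5 + 2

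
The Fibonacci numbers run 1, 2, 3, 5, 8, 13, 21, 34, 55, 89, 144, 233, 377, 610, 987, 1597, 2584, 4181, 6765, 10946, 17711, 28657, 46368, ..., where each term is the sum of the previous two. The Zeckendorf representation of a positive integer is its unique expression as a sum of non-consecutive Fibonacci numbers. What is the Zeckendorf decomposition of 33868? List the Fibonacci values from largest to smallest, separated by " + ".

28657 + 4181 + 987 + 34 + 8 + 1

Repeatedly subtract the largest Fibonacci number that fits:
33868 − 28657 = 5211
5211 − 4181 = 1030
1030 − 987 = 43
43 − 34 = 9
9 − 8 = 1
1 − 1 = 0
So 33868 = 28657 + 4181 + 987 + 34 + 8 + 1, with no two terms consecutive in the sequence.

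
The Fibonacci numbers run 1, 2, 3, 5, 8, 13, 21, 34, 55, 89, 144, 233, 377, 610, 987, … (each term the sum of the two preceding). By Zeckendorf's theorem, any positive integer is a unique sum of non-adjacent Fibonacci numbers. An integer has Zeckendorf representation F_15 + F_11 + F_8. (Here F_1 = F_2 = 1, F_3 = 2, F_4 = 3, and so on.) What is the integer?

720

F_15 + F_11 + F_8 = 610 + 89 + 21 = 720.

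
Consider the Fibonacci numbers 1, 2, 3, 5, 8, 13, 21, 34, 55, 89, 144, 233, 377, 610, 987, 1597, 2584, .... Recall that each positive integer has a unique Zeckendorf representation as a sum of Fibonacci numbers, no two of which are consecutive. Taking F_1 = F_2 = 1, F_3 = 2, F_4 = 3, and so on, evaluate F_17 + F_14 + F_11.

F_17 + F_14 + F_11 = 1597 + 377 + 89 = 2063.

2063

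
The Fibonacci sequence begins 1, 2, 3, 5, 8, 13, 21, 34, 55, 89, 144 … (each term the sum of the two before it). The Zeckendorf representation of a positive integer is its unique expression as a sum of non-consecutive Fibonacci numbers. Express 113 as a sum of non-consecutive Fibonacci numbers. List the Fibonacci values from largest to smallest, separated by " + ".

89 + 21 + 3

Repeatedly subtract the largest Fibonacci number that fits:
89 ≤ 113 < 144, so take 89; remainder 24
21 ≤ 24 < 34, so take 21; remainder 3
3 ≤ 3 < 5, so take 3; remainder 0
So 113 = 89 + 21 + 3, with no two terms consecutive in the sequence.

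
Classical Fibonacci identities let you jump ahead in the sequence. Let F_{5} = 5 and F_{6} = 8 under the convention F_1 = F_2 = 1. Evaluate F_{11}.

89

By F_{2k+1} = F_k² + F_{k+1}²: F_{11} = 5² + 8² = 25 + 64 = 89.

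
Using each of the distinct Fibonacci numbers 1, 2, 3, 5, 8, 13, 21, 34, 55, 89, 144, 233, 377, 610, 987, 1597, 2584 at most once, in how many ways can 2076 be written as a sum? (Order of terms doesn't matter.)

Starting from the Zeckendorf form and repeatedly splitting a term F_k into F_{k−1} + F_{k−2} (when neither is already used) reaches every representation.
2076 = 1597+377+89+13 = 1597+377+89+8+5 = 1597+377+55+34+13 = 1597+233+144+89+13 = 1597+377+89+8+3+2 = … (27 more), for 32 in all.

32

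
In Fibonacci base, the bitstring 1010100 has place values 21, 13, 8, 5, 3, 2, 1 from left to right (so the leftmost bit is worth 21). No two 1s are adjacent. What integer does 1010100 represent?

32

Summing the place values of the 1 bits: 21 + 8 + 3 = 32.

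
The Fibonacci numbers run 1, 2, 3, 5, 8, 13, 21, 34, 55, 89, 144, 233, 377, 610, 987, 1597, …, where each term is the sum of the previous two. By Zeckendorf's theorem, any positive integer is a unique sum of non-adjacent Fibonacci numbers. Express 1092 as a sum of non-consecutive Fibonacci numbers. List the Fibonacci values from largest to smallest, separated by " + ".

Greedy algorithm:
1092 − 987 = 105
105 − 89 = 16
16 − 13 = 3
3 − 3 = 0
So 1092 = 987 + 89 + 13 + 3, with no two terms consecutive in the sequence.

987 + 89 + 13 + 3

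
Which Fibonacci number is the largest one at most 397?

377

377 ≤ 397 < 610, so the largest Fibonacci number not exceeding 397 is 377.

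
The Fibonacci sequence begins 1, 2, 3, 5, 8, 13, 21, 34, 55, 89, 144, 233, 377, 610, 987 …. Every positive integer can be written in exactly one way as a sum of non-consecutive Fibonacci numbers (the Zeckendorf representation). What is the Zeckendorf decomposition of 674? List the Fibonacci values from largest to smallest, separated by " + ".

Repeatedly subtract the largest Fibonacci number that fits:
674: greatest Fibonacci not exceeding it is 610, leaving 64
64: greatest Fibonacci not exceeding it is 55, leaving 9
9: greatest Fibonacci not exceeding it is 8, leaving 1
1: greatest Fibonacci not exceeding it is 1, leaving 0
So 674 = 610 + 55 + 8 + 1, with no two terms consecutive in the sequence.

610 + 55 + 8 + 1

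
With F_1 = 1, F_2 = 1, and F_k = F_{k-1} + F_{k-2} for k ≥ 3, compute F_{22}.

17711

Iterating the recurrence up to F_{14} = 377 and F_{13} = 233:
F_{15} = F_{14} + F_{13} = 377 + 233 = 610
F_{16} = F_{15} + F_{14} = 610 + 377 = 987
F_{17} = F_{16} + F_{15} = 987 + 610 = 1597
F_{18} = F_{17} + F_{16} = 1597 + 987 = 2584
F_{19} = F_{18} + F_{17} = 2584 + 1597 = 4181
F_{20} = F_{19} + F_{18} = 4181 + 2584 = 6765
F_{21} = F_{20} + F_{19} = 6765 + 4181 = 10946
F_{22} = F_{21} + F_{20} = 10946 + 6765 = 17711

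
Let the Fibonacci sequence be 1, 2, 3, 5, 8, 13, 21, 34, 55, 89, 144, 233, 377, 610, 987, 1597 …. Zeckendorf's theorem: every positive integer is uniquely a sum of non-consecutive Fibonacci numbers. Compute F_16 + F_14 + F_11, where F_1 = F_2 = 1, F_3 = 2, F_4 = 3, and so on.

1453

F_16 + F_14 + F_11 = 987 + 377 + 89 = 1453.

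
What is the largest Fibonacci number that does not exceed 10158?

6765

6765 ≤ 10158 < 10946, so the largest Fibonacci number not exceeding 10158 is 6765.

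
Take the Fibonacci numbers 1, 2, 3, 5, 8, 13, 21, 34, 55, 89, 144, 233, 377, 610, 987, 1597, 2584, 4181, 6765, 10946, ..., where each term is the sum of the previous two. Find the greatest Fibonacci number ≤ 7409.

6765

6765 ≤ 7409 < 10946, so the largest Fibonacci number not exceeding 7409 is 6765.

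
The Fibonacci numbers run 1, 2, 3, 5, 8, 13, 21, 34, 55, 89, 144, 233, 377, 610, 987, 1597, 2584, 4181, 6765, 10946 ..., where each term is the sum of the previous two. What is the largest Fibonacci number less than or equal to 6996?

6765 ≤ 6996 < 10946, so the largest Fibonacci number not exceeding 6996 is 6765.

6765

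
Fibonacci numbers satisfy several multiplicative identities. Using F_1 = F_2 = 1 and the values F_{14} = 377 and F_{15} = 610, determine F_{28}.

By the doubling identity F_{2k} = F_k(2F_{k+1} − F_k): F_{28} = 377·(2·610 − 377) = 377·843 = 317811.

317811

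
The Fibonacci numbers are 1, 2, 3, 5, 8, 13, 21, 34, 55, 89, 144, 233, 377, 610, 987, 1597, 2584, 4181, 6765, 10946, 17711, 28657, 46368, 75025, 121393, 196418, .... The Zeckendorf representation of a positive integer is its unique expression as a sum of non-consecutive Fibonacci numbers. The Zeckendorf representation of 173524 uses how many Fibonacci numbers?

10

173524 − 121393 = 52131
52131 − 46368 = 5763
5763 − 4181 = 1582
1582 − 987 = 595
595 − 377 = 218
218 − 144 = 74
74 − 55 = 19
19 − 13 = 6
6 − 5 = 1
1 − 1 = 0
173524 = 121393 + 46368 + 4181 + 987 + 377 + 144 + 55 + 13 + 5 + 1, which has 10 terms.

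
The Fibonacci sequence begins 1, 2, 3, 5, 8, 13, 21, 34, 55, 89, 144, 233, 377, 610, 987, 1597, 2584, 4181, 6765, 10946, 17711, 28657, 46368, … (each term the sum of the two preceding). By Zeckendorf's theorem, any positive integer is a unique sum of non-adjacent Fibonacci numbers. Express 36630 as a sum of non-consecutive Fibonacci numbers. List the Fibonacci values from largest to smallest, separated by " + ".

Repeatedly subtract the largest Fibonacci number that fits:
take 28657 (≤ 36630); 36630 − 28657 = 7973
take 6765 (≤ 7973); 7973 − 6765 = 1208
take 987 (≤ 1208); 1208 − 987 = 221
take 144 (≤ 221); 221 − 144 = 77
take 55 (≤ 77); 77 − 55 = 22
take 21 (≤ 22); 22 − 21 = 1
take 1 (≤ 1); 1 − 1 = 0
So 36630 = 28657 + 6765 + 987 + 144 + 55 + 21 + 1, with no two terms consecutive in the sequence.

28657 + 6765 + 987 + 144 + 55 + 21 + 1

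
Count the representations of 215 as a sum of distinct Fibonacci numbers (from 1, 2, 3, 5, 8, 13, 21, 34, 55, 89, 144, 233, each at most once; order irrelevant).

Each representation comes from the Zeckendorf form by replacing some F_k with F_{k−1} + F_{k−2} where possible.
215 = 144+55+13+3 = 144+55+13+2+1 = 144+55+8+5+3 = 144+34+21+13+3 = 144+55+8+5+2+1 = … (7 more), for 12 in all.

12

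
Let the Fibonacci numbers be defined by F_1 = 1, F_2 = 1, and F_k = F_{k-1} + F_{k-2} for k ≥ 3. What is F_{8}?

Iterating the recurrence up to F_{3} = 2 and F_{2} = 1:
F_{4} = F_{3} + F_{2} = 2 + 1 = 3
F_{5} = F_{4} + F_{3} = 3 + 2 = 5
F_{6} = F_{5} + F_{4} = 5 + 3 = 8
F_{7} = F_{6} + F_{5} = 8 + 5 = 13
F_{8} = F_{7} + F_{6} = 13 + 8 = 21

21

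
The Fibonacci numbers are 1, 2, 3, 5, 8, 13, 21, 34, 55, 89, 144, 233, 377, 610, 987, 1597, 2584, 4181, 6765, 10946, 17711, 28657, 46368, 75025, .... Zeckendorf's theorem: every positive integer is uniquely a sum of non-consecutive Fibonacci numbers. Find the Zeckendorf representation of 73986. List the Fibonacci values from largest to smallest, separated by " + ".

Repeatedly subtract the largest Fibonacci number that fits:
46368 ≤ 73986 < 75025, so take 46368; remainder 27618
17711 ≤ 27618 < 28657, so take 17711; remainder 9907
6765 ≤ 9907 < 10946, so take 6765; remainder 3142
2584 ≤ 3142 < 4181, so take 2584; remainder 558
377 ≤ 558 < 610, so take 377; remainder 181
144 ≤ 181 < 233, so take 144; remainder 37
34 ≤ 37 < 55, so take 34; remainder 3
3 ≤ 3 < 5, so take 3; remainder 0
So 73986 = 46368 + 17711 + 6765 + 2584 + 377 + 144 + 34 + 3, with no two terms consecutive in the sequence.

46368 + 17711 + 6765 + 2584 + 377 + 144 + 34 + 3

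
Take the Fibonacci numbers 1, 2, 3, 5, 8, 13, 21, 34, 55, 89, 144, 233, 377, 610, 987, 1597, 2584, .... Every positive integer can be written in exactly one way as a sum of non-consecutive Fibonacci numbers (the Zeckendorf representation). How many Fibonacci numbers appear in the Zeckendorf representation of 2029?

Repeatedly subtract the largest Fibonacci number that fits:
1597 ≤ 2029 < 2584, so take 1597; remainder 432
377 ≤ 432 < 610, so take 377; remainder 55
55 ≤ 55 < 89, so take 55; remainder 0
2029 = 1597 + 377 + 55, which has 3 terms.

3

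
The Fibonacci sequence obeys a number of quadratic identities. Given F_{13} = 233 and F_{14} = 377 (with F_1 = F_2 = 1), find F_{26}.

By the doubling identity F_{2k} = F_k(2F_{k+1} − F_k): F_{26} = 233·(2·377 − 233) = 233·521 = 121393.

121393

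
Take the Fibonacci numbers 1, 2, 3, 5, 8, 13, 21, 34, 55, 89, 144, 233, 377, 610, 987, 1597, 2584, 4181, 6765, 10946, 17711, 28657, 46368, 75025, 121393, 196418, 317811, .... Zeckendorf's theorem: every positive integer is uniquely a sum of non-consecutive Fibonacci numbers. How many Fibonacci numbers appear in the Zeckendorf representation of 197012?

Greedy algorithm:
197012 − 196418 = 594
594 − 377 = 217
217 − 144 = 73
73 − 55 = 18
18 − 13 = 5
5 − 5 = 0
197012 = 196418 + 377 + 144 + 55 + 13 + 5, which has 6 terms.

6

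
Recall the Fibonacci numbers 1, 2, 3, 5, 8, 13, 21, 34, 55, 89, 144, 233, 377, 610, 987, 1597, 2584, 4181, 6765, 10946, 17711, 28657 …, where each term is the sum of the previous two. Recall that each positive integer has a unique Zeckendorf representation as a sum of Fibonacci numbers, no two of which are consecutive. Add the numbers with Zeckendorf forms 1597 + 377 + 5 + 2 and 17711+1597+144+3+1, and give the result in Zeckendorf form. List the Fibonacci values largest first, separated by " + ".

The two numbers are 1981 and 19456, so their sum is 21437.
subtract 17711 from 21437: 3726 remains
subtract 2584 from 3726: 1142 remains
subtract 987 from 1142: 155 remains
subtract 144 from 155: 11 remains
subtract 8 from 11: 3 remains
subtract 3 from 3: 0 remains

17711 + 2584 + 987 + 144 + 8 + 3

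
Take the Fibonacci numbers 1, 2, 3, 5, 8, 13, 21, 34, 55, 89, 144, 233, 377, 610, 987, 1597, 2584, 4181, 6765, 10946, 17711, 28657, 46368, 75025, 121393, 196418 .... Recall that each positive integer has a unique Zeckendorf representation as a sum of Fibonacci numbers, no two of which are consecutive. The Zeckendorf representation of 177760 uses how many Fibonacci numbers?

177760 − 121393 = 56367
56367 − 46368 = 9999
9999 − 6765 = 3234
3234 − 2584 = 650
650 − 610 = 40
40 − 34 = 6
6 − 5 = 1
1 − 1 = 0
177760 = 121393 + 46368 + 6765 + 2584 + 610 + 34 + 5 + 1, which has 8 terms.

8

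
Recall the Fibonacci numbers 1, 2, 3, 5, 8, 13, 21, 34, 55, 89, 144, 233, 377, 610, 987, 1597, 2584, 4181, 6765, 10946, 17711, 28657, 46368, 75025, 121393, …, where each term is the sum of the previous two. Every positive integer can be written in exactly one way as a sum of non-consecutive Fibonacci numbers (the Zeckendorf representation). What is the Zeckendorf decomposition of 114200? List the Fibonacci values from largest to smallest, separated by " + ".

75025 + 28657 + 6765 + 2584 + 987 + 144 + 34 + 3 + 1

largest Fibonacci ≤ 114200 is 75025; 114200 − 75025 = 39175
largest Fibonacci ≤ 39175 is 28657; 39175 − 28657 = 10518
largest Fibonacci ≤ 10518 is 6765; 10518 − 6765 = 3753
largest Fibonacci ≤ 3753 is 2584; 3753 − 2584 = 1169
largest Fibonacci ≤ 1169 is 987; 1169 − 987 = 182
largest Fibonacci ≤ 182 is 144; 182 − 144 = 38
largest Fibonacci ≤ 38 is 34; 38 − 34 = 4
largest Fibonacci ≤ 4 is 3; 4 − 3 = 1
largest Fibonacci ≤ 1 is 1; 1 − 1 = 0
So 114200 = 75025 + 28657 + 6765 + 2584 + 987 + 144 + 34 + 3 + 1, with no two terms consecutive in the sequence.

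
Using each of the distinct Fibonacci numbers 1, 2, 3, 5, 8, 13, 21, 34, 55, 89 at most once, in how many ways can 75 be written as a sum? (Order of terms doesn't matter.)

2

75 = 55+13+5+2 = 34+21+13+5+2 — 2 representations.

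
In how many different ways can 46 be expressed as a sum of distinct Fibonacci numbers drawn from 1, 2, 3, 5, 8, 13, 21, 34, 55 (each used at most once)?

2

Each representation comes from the Zeckendorf form by replacing some F_k with F_{k−1} + F_{k−2} where possible.
46 = 34+8+3+1 = 21+13+8+3+1 — 2 representations.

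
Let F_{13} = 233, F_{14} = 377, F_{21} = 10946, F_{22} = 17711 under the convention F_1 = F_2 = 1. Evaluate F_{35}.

By the addition formula F_{m+n} = F_m F_{n+1} + F_{m−1} F_n with m=14, n=21: F_{35} = 377·17711 + 233·10946 = 6677047 + 2550418 = 9227465.

9227465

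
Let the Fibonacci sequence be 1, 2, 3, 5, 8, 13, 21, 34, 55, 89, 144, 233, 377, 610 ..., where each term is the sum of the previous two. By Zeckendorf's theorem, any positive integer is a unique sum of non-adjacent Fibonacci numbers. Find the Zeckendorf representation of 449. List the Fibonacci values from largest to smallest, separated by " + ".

377 + 55 + 13 + 3 + 1

Greedily peel off the largest Fibonacci term at each step:
449: greatest Fibonacci not exceeding it is 377, leaving 72
72: greatest Fibonacci not exceeding it is 55, leaving 17
17: greatest Fibonacci not exceeding it is 13, leaving 4
4: greatest Fibonacci not exceeding it is 3, leaving 1
1: greatest Fibonacci not exceeding it is 1, leaving 0
So 449 = 377 + 55 + 13 + 3 + 1, with no two terms consecutive in the sequence.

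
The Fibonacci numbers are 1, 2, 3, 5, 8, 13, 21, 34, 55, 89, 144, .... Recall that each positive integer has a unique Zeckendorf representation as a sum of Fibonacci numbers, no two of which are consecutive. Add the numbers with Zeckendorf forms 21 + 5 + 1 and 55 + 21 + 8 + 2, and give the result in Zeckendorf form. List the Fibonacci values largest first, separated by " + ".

The two numbers are 27 and 86, so their sum is 113.
Repeatedly subtract the largest Fibonacci number that fits:
largest Fibonacci ≤ 113 is 89; 113 − 89 = 24
largest Fibonacci ≤ 24 is 21; 24 − 21 = 3
largest Fibonacci ≤ 3 is 3; 3 − 3 = 0

89 + 21 + 3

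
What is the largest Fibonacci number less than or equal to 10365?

6765

6765 ≤ 10365 < 10946, so the largest Fibonacci number not exceeding 10365 is 6765.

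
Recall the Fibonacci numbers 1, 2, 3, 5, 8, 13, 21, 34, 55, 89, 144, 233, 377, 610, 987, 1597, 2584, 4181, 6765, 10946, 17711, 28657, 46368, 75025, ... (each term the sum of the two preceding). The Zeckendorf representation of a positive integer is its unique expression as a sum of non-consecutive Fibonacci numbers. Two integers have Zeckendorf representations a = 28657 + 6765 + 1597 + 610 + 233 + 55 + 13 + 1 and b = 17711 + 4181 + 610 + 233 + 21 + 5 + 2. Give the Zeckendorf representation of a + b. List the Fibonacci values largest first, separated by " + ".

The two numbers are 37931 and 22763, so their sum is 60694.
Repeatedly subtract the largest Fibonacci number that fits:
60694: greatest Fibonacci not exceeding it is 46368, leaving 14326
14326: greatest Fibonacci not exceeding it is 10946, leaving 3380
3380: greatest Fibonacci not exceeding it is 2584, leaving 796
796: greatest Fibonacci not exceeding it is 610, leaving 186
186: greatest Fibonacci not exceeding it is 144, leaving 42
42: greatest Fibonacci not exceeding it is 34, leaving 8
8: greatest Fibonacci not exceeding it is 8, leaving 0

46368 + 10946 + 2584 + 610 + 144 + 34 + 8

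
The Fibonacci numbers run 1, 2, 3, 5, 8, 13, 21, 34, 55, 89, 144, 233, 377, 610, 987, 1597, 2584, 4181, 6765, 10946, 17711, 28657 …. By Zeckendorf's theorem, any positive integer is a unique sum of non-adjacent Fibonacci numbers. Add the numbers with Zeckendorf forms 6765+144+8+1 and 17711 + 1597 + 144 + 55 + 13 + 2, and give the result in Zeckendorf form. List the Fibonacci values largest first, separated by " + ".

The two numbers are 6918 and 19522, so their sum is 26440.
Repeatedly subtract the largest Fibonacci number that fits:
subtract 17711 from 26440: 8729 remains
subtract 6765 from 8729: 1964 remains
subtract 1597 from 1964: 367 remains
subtract 233 from 367: 134 remains
subtract 89 from 134: 45 remains
subtract 34 from 45: 11 remains
subtract 8 from 11: 3 remains
subtract 3 from 3: 0 remains

17711 + 6765 + 1597 + 233 + 89 + 34 + 8 + 3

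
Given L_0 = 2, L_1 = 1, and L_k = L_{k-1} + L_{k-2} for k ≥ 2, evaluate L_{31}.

3010349

Iterating the recurrence up to L_{24} = 103682 and L_{23} = 64079:
L_{25} = L_{24} + L_{23} = 103682 + 64079 = 167761
L_{26} = L_{25} + L_{24} = 167761 + 103682 = 271443
L_{27} = L_{26} + L_{25} = 271443 + 167761 = 439204
L_{28} = L_{27} + L_{26} = 439204 + 271443 = 710647
L_{29} = L_{28} + L_{27} = 710647 + 439204 = 1149851
L_{30} = L_{29} + L_{28} = 1149851 + 710647 = 1860498
L_{31} = L_{30} + L_{29} = 1860498 + 1149851 = 3010349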